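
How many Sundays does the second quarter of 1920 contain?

13

1920-04-01 is a Thursday.
From 1920-04-01 to 1920-06-30 is 91 days inclusive.
91 = 7 × 13, so the span is exactly 13 full weeks.
Each full week contributes one Sunday: 13 so far.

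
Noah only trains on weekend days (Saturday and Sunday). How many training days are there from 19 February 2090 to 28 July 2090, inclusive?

45

19 February 2090 is a Sunday.
The range spans 160 days (inclusive of both endpoints).
160 = 7 × 22 + 6, so there are 22 full weeks plus 6 extra days.
Each full week contributes 2 weekend days (Sat, Sun): 22 × 2 = 44.
The 6 extra days are Sun, Mon, Tue, Wed, Thu, Fri — 1 of them qualifies.
Total: 44 + 1 = 45.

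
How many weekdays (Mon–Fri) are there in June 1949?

22 weekdays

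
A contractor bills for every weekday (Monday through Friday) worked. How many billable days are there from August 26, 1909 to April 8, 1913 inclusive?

August 26, 1909 is a Thursday.
From August 26, 1909 to April 8, 1913 is 1322 days inclusive.
1322 = 7 × 188 + 6, so there are 188 full weeks plus 6 extra days.
Each full week contributes 5 weekdays (Mon–Fri): 188 × 5 = 940.
The 6 extra days are Thursday, Friday, Saturday, Sunday, Monday, Tuesday — 4 of them qualify.
Total: 940 + 4 = 944.

944 weekdays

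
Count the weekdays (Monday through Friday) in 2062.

260 weekdays

Jan 1, 2062 is a Sunday.
That's 365 days from start to end, counting both.
365 = 7 × 52 + 1, so there are 52 full weeks plus 1 extra day.
Each full week contributes 5 weekdays (Mon–Fri): 52 × 5 = 260.
The 1 extra day is Sunday — none qualify.
Total: 260 + 0 = 260.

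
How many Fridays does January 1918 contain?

4

Jan 1, 1918 is a Tuesday.
That's 31 days from start to end, counting both.
31 = 7 × 4 + 3, so there are 4 full weeks plus 3 extra days.
Each full week contributes one Friday: 4 so far.
The 3 extra days are Tue, Wed, Thu — none qualify.
Total: 4 + 0 = 4.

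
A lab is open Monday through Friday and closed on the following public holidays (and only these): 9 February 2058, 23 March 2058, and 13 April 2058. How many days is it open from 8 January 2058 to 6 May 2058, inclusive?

8 January 2058 is a Tuesday.
The range spans 119 days (inclusive of both endpoints).
119 = 7 × 17, so the span is exactly 17 full weeks.
Each full week contributes 5 weekdays (Mon–Fri): 17 × 5 = 85.
Total: 85.
Holidays: 9 February 2058 (Sat); 23 March 2058 (Sat); 13 April 2058 (Sat).
None of the 3 holidays fall on a weekday, so nothing to subtract.
Business days: 85 − 0 = 85.

85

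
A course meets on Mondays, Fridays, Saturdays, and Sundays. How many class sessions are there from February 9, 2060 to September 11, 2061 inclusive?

February 9, 2060 is a Monday.
From February 9, 2060 to September 11, 2061 is 581 days inclusive.
581 = 7 × 83, so the span is exactly 83 full weeks.
Each full week contributes 4 days from the set (Mon, Fri, Sat, Sun): 83 × 4 = 332.
Total: 332.

332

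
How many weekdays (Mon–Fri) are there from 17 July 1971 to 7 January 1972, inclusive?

17 July 1971 is a Saturday.
From 17 July 1971 to 7 January 1972 is 175 days inclusive.
175 = 7 × 25, so the span is exactly 25 full weeks.
Each full week contributes 5 weekdays (Mon–Fri): 25 × 5 = 125.

125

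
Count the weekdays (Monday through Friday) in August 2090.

2090-08-01 is a Tuesday.
That's 31 days from start to end, counting both.
31 = 7 × 4 + 3, so there are 4 full weeks plus 3 extra days.
Each full week contributes 5 weekdays (Mon–Fri): 4 × 5 = 20.
The 3 extra days are Tuesday, Wednesday, Thursday — 3 of them qualify.
Total: 20 + 3 = 23.

23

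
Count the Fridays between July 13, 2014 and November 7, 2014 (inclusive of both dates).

July 13, 2014 is a Sunday.
The range spans 118 days (inclusive of both endpoints).
118 = 7 × 16 + 6, so there are 16 full weeks plus 6 extra days.
Each full week contributes one Friday: 16 so far.
The 6 extra days are Sun, Mon, Tue, Wed, Thu, Fri — 1 of them qualifies.
Total: 16 + 1 = 17.

17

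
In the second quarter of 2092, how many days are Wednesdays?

2092-04-01 is a Tuesday.
The range spans 91 days (inclusive of both endpoints).
91 = 7 × 13, so the span is exactly 13 full weeks.
Each full week contributes one Wednesday: 13 so far.
Total: 13.

13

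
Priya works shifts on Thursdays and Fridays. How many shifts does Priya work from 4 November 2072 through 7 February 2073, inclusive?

4 November 2072 is a Friday.
That's 96 days from start to end, counting both.
96 = 7 × 13 + 5, so there are 13 full weeks plus 5 extra days.
Each full week contributes 2 days from the set (Thu, Fri): 13 × 2 = 26.
The 5 extra days are Fri, Sat, Sun, Mon, Tue — 1 of them qualifies.
Total: 26 + 1 = 27.

27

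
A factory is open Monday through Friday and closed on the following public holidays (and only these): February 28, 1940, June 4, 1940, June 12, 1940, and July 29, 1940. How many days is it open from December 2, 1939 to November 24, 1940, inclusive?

251 business days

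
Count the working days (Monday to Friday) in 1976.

262 weekdays

1 January 1976 is a Thursday.
From 1 January 1976 to 31 December 1976 is 366 days inclusive.
366 = 7 × 52 + 2, so there are 52 full weeks plus 2 extra days.
Each full week contributes 5 weekdays (Mon–Fri): 52 × 5 = 260.
The 2 extra days are Thursday, Friday — 2 of them qualify.
Total: 260 + 2 = 262.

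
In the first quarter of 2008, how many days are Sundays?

13

January 1, 2008 is a Tuesday.
That's 91 days from start to end, counting both.
91 = 7 × 13, so the span is exactly 13 full weeks.
Each full week contributes one Sunday: 13 so far.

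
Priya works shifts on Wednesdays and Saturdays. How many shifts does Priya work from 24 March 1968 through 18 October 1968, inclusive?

59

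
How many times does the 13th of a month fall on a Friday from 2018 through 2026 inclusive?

16

Friday-the-13ths by year:
2018: Apr, Jul
2019: Sep, Dec
2020: Mar, Nov
2021: Aug
2022: May
2023: Jan, Oct
2024: Sep, Dec
2025: Jun
2026: Feb, Mar, Nov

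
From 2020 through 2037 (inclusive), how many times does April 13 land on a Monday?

3

Day of week of April 13 in each year:
2020: Mon ✓, 2021: Tue, 2022: Wed, 2023: Thu, 2024: Sat, 2025: Sun, 2026: Mon ✓, 2027: Tue, 2028: Thu, 2029: Fri, 2030: Sat, 2031: Sun, 2032: Tue, 2033: Wed, 2034: Thu, 2035: Fri, 2036: Sun, 2037: Mon ✓
Mondays: 2020, 2026, 2037.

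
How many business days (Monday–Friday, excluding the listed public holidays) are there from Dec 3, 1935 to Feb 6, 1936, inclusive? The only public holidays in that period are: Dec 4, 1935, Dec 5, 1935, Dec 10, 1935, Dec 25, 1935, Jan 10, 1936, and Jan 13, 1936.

Dec 3, 1935 is a Tuesday.
From Dec 3, 1935 to Feb 6, 1936 is 66 days inclusive.
66 = 7 × 9 + 3, so there are 9 full weeks plus 3 extra days.
Each full week contributes 5 weekdays (Mon–Fri): 9 × 5 = 45.
The 3 extra days are Tuesday, Wednesday, Thursday — 3 of them qualify.
Total: 45 + 3 = 48.
Holidays: Dec 4, 1935 (Wed); Dec 5, 1935 (Thu); Dec 10, 1935 (Tue); Dec 25, 1935 (Wed); Jan 10, 1936 (Fri); Jan 13, 1936 (Mon).
All 6 holidays fall on weekdays, so subtract 6.
Business days: 48 − 6 = 42.

42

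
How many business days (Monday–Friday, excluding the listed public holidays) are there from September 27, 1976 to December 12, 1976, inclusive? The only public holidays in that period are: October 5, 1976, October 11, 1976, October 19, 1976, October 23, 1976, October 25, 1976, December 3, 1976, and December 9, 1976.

49

September 27, 1976 is a Monday.
From September 27, 1976 to December 12, 1976 is 77 days inclusive.
77 = 7 × 11, so the span is exactly 11 full weeks.
Each full week contributes 5 weekdays (Mon–Fri): 11 × 5 = 55.
Total: 55.
Holidays: October 5, 1976 (Tue); October 11, 1976 (Mon); October 19, 1976 (Tue); October 23, 1976 (Sat); October 25, 1976 (Mon); December 3, 1976 (Fri); December 9, 1976 (Thu).
6 of the 7 holidays fall on weekdays; the rest are weekends and were already excluded.
Business days: 55 − 6 = 49.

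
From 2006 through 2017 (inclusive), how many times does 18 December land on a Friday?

Day of week of December 18 in each year:
2006: Mon, 2007: Tue, 2008: Thu, 2009: Fri ✓, 2010: Sat, 2011: Sun, 2012: Tue, 2013: Wed, 2014: Thu, 2015: Fri ✓, 2016: Sun, 2017: Mon
Fridays: 2009, 2015.

2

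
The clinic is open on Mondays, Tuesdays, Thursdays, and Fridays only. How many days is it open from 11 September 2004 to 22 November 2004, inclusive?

11 September 2004 is a Saturday.
From 11 September 2004 to 22 November 2004 is 73 days inclusive.
73 = 7 × 10 + 3, so there are 10 full weeks plus 3 extra days.
Each full week contributes 4 days from the set (Mon, Tue, Thu, Fri): 10 × 4 = 40.
The 3 extra days are Sat, Sun, Mon — 1 of them qualifies.
Total: 40 + 1 = 41.

41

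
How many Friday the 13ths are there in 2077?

The 13th falls on a Friday when the month's 13th has weekday Fri.
Jan 13 is Wed; Feb 13 is Sat; Mar 13 is Sat; Apr 13 is Tue; May 13 is Thu; Jun 13 is Sun; Jul 13 is Tue; Aug 13 is Fri ✓; Sep 13 is Mon; Oct 13 is Wed; Nov 13 is Sat; Dec 13 is Mon.
Friday the 13ths: Aug.

1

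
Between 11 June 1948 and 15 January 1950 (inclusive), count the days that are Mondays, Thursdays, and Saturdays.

11 June 1948 is a Friday.
From 11 June 1948 to 15 January 1950 is 584 days inclusive.
584 = 7 × 83 + 3, so there are 83 full weeks plus 3 extra days.
Each full week contributes 3 days from the set (Mon, Thu, Sat): 83 × 3 = 249.
The 3 extra days are Friday, Saturday, Sunday — 1 of them qualifies.
Total: 249 + 1 = 250.

250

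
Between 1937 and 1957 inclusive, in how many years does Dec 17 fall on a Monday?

3

Day of week of December 17 in each year:
1937: Fri, 1938: Sat, 1939: Sun, 1940: Tue, 1941: Wed, 1942: Thu, 1943: Fri, 1944: Sun, 1945: Mon ✓, 1946: Tue, 1947: Wed, 1948: Fri, 1949: Sat, 1950: Sun, 1951: Mon ✓, 1952: Wed, 1953: Thu, 1954: Fri, 1955: Sat, 1956: Mon ✓, 1957: Tue
Mondays: 1945, 1951, 1956.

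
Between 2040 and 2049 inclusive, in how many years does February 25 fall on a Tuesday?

Day of week of February 25 in each year:
2040: Sat, 2041: Mon, 2042: Tue ✓, 2043: Wed, 2044: Thu, 2045: Sat, 2046: Sun, 2047: Mon, 2048: Tue ✓, 2049: Thu
Tuesdays: 2042, 2048.

2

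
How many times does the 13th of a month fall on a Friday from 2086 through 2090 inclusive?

Friday-the-13ths by year:
2086: Sep, Dec
2087: Jun
2088: Feb, Aug
2089: May
2090: Jan, Oct

8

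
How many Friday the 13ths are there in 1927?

1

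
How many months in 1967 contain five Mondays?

A month has five Mondays exactly when Monday falls within its first (length − 28) days.
Jan: 31 days, starts Sun → 5 of Sun, Mon, Tue ✓
Feb: 28 days, starts Wed → 5 of (none)
Mar: 31 days, starts Wed → 5 of Wed, Thu, Fri
Apr: 30 days, starts Sat → 5 of Sat, Sun
May: 31 days, starts Mon → 5 of Mon, Tue, Wed ✓
Jun: 30 days, starts Thu → 5 of Thu, Fri
Jul: 31 days, starts Sat → 5 of Sat, Sun, Mon ✓
Aug: 31 days, starts Tue → 5 of Tue, Wed, Thu
Sep: 30 days, starts Fri → 5 of Fri, Sat
Oct: 31 days, starts Sun → 5 of Sun, Mon, Tue ✓
Nov: 30 days, starts Wed → 5 of Wed, Thu
Dec: 31 days, starts Fri → 5 of Fri, Sat, Sun
Months with five Mondays: Jan, May, Jul, Oct.

4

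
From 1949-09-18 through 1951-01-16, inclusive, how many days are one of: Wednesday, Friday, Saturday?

207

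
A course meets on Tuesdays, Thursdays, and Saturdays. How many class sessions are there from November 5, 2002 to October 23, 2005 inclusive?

November 5, 2002 is a Tuesday.
That's 1084 days from start to end, counting both.
1084 = 7 × 154 + 6, so there are 154 full weeks plus 6 extra days.
Each full week contributes 3 days from the set (Tue, Thu, Sat): 154 × 3 = 462.
The 6 extra days are Tue, Wed, Thu, Fri, Sat, Sun — 3 of them qualify.
Total: 462 + 3 = 465.

465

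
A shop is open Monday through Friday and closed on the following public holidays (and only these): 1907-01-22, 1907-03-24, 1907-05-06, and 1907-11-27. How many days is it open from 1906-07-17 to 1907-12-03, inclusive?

1906-07-17 is a Tuesday.
That's 505 days from start to end, counting both.
505 = 7 × 72 + 1, so there are 72 full weeks plus 1 extra day.
Each full week contributes 5 weekdays (Mon–Fri): 72 × 5 = 360.
The 1 extra day is Tue — 1 of them qualifies.
Total: 360 + 1 = 361.
Holidays: 1907-01-22 (Tue); 1907-03-24 (Sun); 1907-05-06 (Mon); 1907-11-27 (Wed).
3 of the 4 holidays fall on weekdays; the rest are weekends and were already excluded.
Business days: 361 − 3 = 358.

358 business days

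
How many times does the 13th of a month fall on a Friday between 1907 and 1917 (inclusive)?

Friday-the-13ths by year:
1907: Sep, Dec
1908: Mar, Nov
1909: Aug
1910: May
1911: Jan, Oct
1912: Sep, Dec
1913: Jun
1914: Feb, Mar, Nov
1915: Aug
1916: Oct
1917: Apr, Jul

18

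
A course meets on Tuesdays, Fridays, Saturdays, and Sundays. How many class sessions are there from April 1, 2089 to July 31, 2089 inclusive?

71

April 1, 2089 is a Friday.
From April 1, 2089 to July 31, 2089 is 122 days inclusive.
122 = 7 × 17 + 3, so there are 17 full weeks plus 3 extra days.
Each full week contributes 4 days from the set (Tue, Fri, Sat, Sun): 17 × 4 = 68.
The 3 extra days are Friday, Saturday, Sunday — 3 of them qualify.
Total: 68 + 3 = 71.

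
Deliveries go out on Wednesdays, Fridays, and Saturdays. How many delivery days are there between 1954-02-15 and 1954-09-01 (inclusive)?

85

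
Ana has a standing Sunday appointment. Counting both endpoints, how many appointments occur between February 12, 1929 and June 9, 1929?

February 12, 1929 is a Tuesday.
The range spans 118 days (inclusive of both endpoints).
118 = 7 × 16 + 6, so there are 16 full weeks plus 6 extra days.
Each full week contributes one Sunday: 16 so far.
The 6 extra days are Tuesday, Wednesday, Thursday, Friday, Saturday, Sunday — 1 of them qualifies.
Total: 16 + 1 = 17.

17 Sundays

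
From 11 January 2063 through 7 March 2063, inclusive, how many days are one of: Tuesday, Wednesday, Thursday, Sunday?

11 January 2063 is a Thursday.
From 11 January 2063 to 7 March 2063 is 56 days inclusive.
56 = 7 × 8, so the span is exactly 8 full weeks.
Each full week contributes 4 days from the set (Tue, Wed, Thu, Sun): 8 × 4 = 32.
Total: 32.

32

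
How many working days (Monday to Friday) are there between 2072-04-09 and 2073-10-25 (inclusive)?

2072-04-09 is a Saturday.
The range spans 565 days (inclusive of both endpoints).
565 = 7 × 80 + 5, so there are 80 full weeks plus 5 extra days.
Each full week contributes 5 weekdays (Mon–Fri): 80 × 5 = 400.
The 5 extra days are Sat, Sun, Mon, Tue, Wed — 3 of them qualify.
Total: 400 + 3 = 403.

403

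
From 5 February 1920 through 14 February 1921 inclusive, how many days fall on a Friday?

54 Fridays

5 February 1920 is a Thursday.
The range spans 376 days (inclusive of both endpoints).
376 = 7 × 53 + 5, so there are 53 full weeks plus 5 extra days.
Each full week contributes one Friday: 53 so far.
The 5 extra days are Thu, Fri, Sat, Sun, Mon — 1 of them qualifies.
Total: 53 + 1 = 54.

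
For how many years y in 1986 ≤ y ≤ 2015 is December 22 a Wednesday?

Day of week of December 22 in each year:
1986: Mon, 1987: Tue, 1988: Thu, 1989: Fri, 1990: Sat, 1991: Sun, 1992: Tue, 1993: Wed ✓, 1994: Thu, 1995: Fri, 1996: Sun, 1997: Mon, 1998: Tue, 1999: Wed ✓, 2000: Fri, 2001: Sat, 2002: Sun, 2003: Mon, 2004: Wed ✓, 2005: Thu, 2006: Fri, 2007: Sat, 2008: Mon, 2009: Tue, 2010: Wed ✓, 2011: Thu, 2012: Sat, 2013: Sun, 2014: Mon, 2015: Tue
Wednesdays: 1993, 1999, 2004, 2010.

4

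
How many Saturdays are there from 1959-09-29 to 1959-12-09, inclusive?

10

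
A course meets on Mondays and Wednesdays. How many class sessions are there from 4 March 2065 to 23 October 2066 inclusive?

171

4 March 2065 is a Wednesday.
That's 599 days from start to end, counting both.
599 = 7 × 85 + 4, so there are 85 full weeks plus 4 extra days.
Each full week contributes 2 days from the set (Mon, Wed): 85 × 2 = 170.
The 4 extra days are Wednesday, Thursday, Friday, Saturday — 1 of them qualifies.
Total: 170 + 1 = 171.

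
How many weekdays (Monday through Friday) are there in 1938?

Jan 1, 1938 is a Saturday.
The range spans 365 days (inclusive of both endpoints).
365 = 7 × 52 + 1, so there are 52 full weeks plus 1 extra day.
Each full week contributes 5 weekdays (Mon–Fri): 52 × 5 = 260.
The 1 extra day is Saturday — none qualify.
Total: 260 + 0 = 260.

260 weekdays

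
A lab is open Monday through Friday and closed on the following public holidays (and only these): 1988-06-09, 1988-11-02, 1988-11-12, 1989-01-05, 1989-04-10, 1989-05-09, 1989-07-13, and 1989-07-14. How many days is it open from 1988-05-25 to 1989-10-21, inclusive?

1988-05-25 is a Wednesday.
From 1988-05-25 to 1989-10-21 is 515 days inclusive.
515 = 7 × 73 + 4, so there are 73 full weeks plus 4 extra days.
Each full week contributes 5 weekdays (Mon–Fri): 73 × 5 = 365.
The 4 extra days are Wednesday, Thursday, Friday, Saturday — 3 of them qualify.
Total: 365 + 3 = 368.
Holidays: 1988-06-09 (Thu); 1988-11-02 (Wed); 1988-11-12 (Sat); 1989-01-05 (Thu); 1989-04-10 (Mon); 1989-05-09 (Tue); 1989-07-13 (Thu); 1989-07-14 (Fri).
7 of the 8 holidays fall on weekdays; the rest are weekends and were already excluded.
Business days: 368 − 7 = 361.

361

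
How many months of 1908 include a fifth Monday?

A month has five Mondays exactly when Monday falls within its first (length − 28) days.
Jan: 31 days, starts Wed → 5 of Wed, Thu, Fri
Feb: 29 days, starts Sat → 5 of Sat
Mar: 31 days, starts Sun → 5 of Sun, Mon, Tue ✓
Apr: 30 days, starts Wed → 5 of Wed, Thu
May: 31 days, starts Fri → 5 of Fri, Sat, Sun
Jun: 30 days, starts Mon → 5 of Mon, Tue ✓
Jul: 31 days, starts Wed → 5 of Wed, Thu, Fri
Aug: 31 days, starts Sat → 5 of Sat, Sun, Mon ✓
Sep: 30 days, starts Tue → 5 of Tue, Wed
Oct: 31 days, starts Thu → 5 of Thu, Fri, Sat
Nov: 30 days, starts Sun → 5 of Sun, Mon ✓
Dec: 31 days, starts Tue → 5 of Tue, Wed, Thu
Months with five Mondays: Mar, Jun, Aug, Nov.

4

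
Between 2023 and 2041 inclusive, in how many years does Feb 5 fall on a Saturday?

3

Day of week of February 5 in each year:
2023: Sun, 2024: Mon, 2025: Wed, 2026: Thu, 2027: Fri, 2028: Sat ✓, 2029: Mon, 2030: Tue, 2031: Wed, 2032: Thu, 2033: Sat ✓, 2034: Sun, 2035: Mon, 2036: Tue, 2037: Thu, 2038: Fri, 2039: Sat ✓, 2040: Sun, 2041: Tue
Saturdays: 2028, 2033, 2039.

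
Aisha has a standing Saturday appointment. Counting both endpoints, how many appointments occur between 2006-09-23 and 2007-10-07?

2006-09-23 is a Saturday.
The range spans 380 days (inclusive of both endpoints).
380 = 7 × 54 + 2, so there are 54 full weeks plus 2 extra days.
Each full week contributes one Saturday: 54 so far.
The 2 extra days are Saturday, Sunday — 1 of them qualifies.
Total: 54 + 1 = 55.

55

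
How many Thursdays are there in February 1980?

February 1, 1980 is a Friday.
From February 1, 1980 to February 29, 1980 is 29 days inclusive.
29 = 7 × 4 + 1, so there are 4 full weeks plus 1 extra day.
Each full week contributes one Thursday: 4 so far.
The 1 extra day is Fri — none qualify.
Total: 4 + 0 = 4.

4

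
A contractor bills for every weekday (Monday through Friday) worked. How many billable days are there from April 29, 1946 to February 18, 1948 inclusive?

April 29, 1946 is a Monday.
From April 29, 1946 to February 18, 1948 is 661 days inclusive.
661 = 7 × 94 + 3, so there are 94 full weeks plus 3 extra days.
Each full week contributes 5 weekdays (Mon–Fri): 94 × 5 = 470.
The 3 extra days are Mon, Tue, Wed — 3 of them qualify.
Total: 470 + 3 = 473.

473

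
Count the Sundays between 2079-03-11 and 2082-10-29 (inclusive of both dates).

2079-03-11 is a Saturday.
From 2079-03-11 to 2082-10-29 is 1329 days inclusive.
1329 = 7 × 189 + 6, so there are 189 full weeks plus 6 extra days.
Each full week contributes one Sunday: 189 so far.
The 6 extra days are Saturday, Sunday, Monday, Tuesday, Wednesday, Thursday — 1 of them qualifies.
Total: 189 + 1 = 190.

190 Sundays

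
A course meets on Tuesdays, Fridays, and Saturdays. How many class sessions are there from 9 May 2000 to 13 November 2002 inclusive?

394

9 May 2000 is a Tuesday.
That's 919 days from start to end, counting both.
919 = 7 × 131 + 2, so there are 131 full weeks plus 2 extra days.
Each full week contributes 3 days from the set (Tue, Fri, Sat): 131 × 3 = 393.
The 2 extra days are Tuesday, Wednesday — 1 of them qualifies.
Total: 393 + 1 = 394.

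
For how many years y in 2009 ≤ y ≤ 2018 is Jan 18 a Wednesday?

2

Day of week of January 18 in each year:
2009: Sun, 2010: Mon, 2011: Tue, 2012: Wed ✓, 2013: Fri, 2014: Sat, 2015: Sun, 2016: Mon, 2017: Wed ✓, 2018: Thu
Wednesdays: 2012, 2017.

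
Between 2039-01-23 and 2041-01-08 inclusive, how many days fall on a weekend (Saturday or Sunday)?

2039-01-23 is a Sunday.
The range spans 717 days (inclusive of both endpoints).
717 = 7 × 102 + 3, so there are 102 full weeks plus 3 extra days.
Each full week contributes 2 weekend days (Sat, Sun): 102 × 2 = 204.
The 3 extra days are Sun, Mon, Tue — 1 of them qualifies.
Total: 204 + 1 = 205.

205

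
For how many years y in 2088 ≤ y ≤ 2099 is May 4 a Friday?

2

Day of week of May 4 in each year:
2088: Tue, 2089: Wed, 2090: Thu, 2091: Fri ✓, 2092: Sun, 2093: Mon, 2094: Tue, 2095: Wed, 2096: Fri ✓, 2097: Sat, 2098: Sun, 2099: Mon
Fridays: 2091, 2096.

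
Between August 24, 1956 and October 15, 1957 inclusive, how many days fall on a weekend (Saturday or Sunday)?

August 24, 1956 is a Friday.
From August 24, 1956 to October 15, 1957 is 418 days inclusive.
418 = 7 × 59 + 5, so there are 59 full weeks plus 5 extra days.
Each full week contributes 2 weekend days (Sat, Sun): 59 × 2 = 118.
The 5 extra days are Fri, Sat, Sun, Mon, Tue — 2 of them qualify.
Total: 118 + 2 = 120.

120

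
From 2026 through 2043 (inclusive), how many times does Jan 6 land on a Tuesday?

Day of week of January 6 in each year:
2026: Tue ✓, 2027: Wed, 2028: Thu, 2029: Sat, 2030: Sun, 2031: Mon, 2032: Tue ✓, 2033: Thu, 2034: Fri, 2035: Sat, 2036: Sun, 2037: Tue ✓, 2038: Wed, 2039: Thu, 2040: Fri, 2041: Sun, 2042: Mon, 2043: Tue ✓
Tuesdays: 2026, 2032, 2037, 2043.

4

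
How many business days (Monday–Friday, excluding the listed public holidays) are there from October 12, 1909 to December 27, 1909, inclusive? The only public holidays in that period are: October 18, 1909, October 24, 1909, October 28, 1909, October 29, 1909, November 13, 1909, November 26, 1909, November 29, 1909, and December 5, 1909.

October 12, 1909 is a Tuesday.
The range spans 77 days (inclusive of both endpoints).
77 = 7 × 11, so the span is exactly 11 full weeks.
Each full week contributes 5 weekdays (Mon–Fri): 11 × 5 = 55.
Holidays: October 18, 1909 (Mon); October 24, 1909 (Sun); October 28, 1909 (Thu); October 29, 1909 (Fri); November 13, 1909 (Sat); November 26, 1909 (Fri); November 29, 1909 (Mon); December 5, 1909 (Sun).
5 of the 8 holidays fall on weekdays; the rest are weekends and were already excluded.
Business days: 55 − 5 = 50.

50 business days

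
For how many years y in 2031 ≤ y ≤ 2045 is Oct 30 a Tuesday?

2

Day of week of October 30 in each year:
2031: Thu, 2032: Sat, 2033: Sun, 2034: Mon, 2035: Tue ✓, 2036: Thu, 2037: Fri, 2038: Sat, 2039: Sun, 2040: Tue ✓, 2041: Wed, 2042: Thu, 2043: Fri, 2044: Sun, 2045: Mon
Tuesdays: 2035, 2040.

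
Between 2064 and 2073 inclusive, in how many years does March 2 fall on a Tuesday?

1

Day of week of March 2 in each year:
2064: Sun, 2065: Mon, 2066: Tue ✓, 2067: Wed, 2068: Fri, 2069: Sat, 2070: Sun, 2071: Mon, 2072: Wed, 2073: Thu
Tuesdays: 2066.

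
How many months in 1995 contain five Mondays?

4

A month has five Mondays exactly when Monday falls within its first (length − 28) days.
Jan: 31 days, starts Sun → 5 of Sun, Mon, Tue ✓
Feb: 28 days, starts Wed → 5 of (none)
Mar: 31 days, starts Wed → 5 of Wed, Thu, Fri
Apr: 30 days, starts Sat → 5 of Sat, Sun
May: 31 days, starts Mon → 5 of Mon, Tue, Wed ✓
Jun: 30 days, starts Thu → 5 of Thu, Fri
Jul: 31 days, starts Sat → 5 of Sat, Sun, Mon ✓
Aug: 31 days, starts Tue → 5 of Tue, Wed, Thu
Sep: 30 days, starts Fri → 5 of Fri, Sat
Oct: 31 days, starts Sun → 5 of Sun, Mon, Tue ✓
Nov: 30 days, starts Wed → 5 of Wed, Thu
Dec: 31 days, starts Fri → 5 of Fri, Sat, Sun
Months with five Mondays: Jan, May, Jul, Oct.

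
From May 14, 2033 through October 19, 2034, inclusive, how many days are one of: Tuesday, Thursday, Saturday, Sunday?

May 14, 2033 is a Saturday.
From May 14, 2033 to October 19, 2034 is 524 days inclusive.
524 = 7 × 74 + 6, so there are 74 full weeks plus 6 extra days.
Each full week contributes 4 days from the set (Tue, Thu, Sat, Sun): 74 × 4 = 296.
The 6 extra days are Sat, Sun, Mon, Tue, Wed, Thu — 4 of them qualify.
Total: 296 + 4 = 300.

300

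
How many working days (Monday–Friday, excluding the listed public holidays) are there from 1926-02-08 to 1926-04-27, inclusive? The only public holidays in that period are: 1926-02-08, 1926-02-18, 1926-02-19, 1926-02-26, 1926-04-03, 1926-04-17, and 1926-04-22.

52

1926-02-08 is a Monday.
The range spans 79 days (inclusive of both endpoints).
79 = 7 × 11 + 2, so there are 11 full weeks plus 2 extra days.
Each full week contributes 5 weekdays (Mon–Fri): 11 × 5 = 55.
The 2 extra days are Mon, Tue — 2 of them qualify.
Total: 55 + 2 = 57.
Holidays: 1926-02-08 (Mon); 1926-02-18 (Thu); 1926-02-19 (Fri); 1926-02-26 (Fri); 1926-04-03 (Sat); 1926-04-17 (Sat); 1926-04-22 (Thu).
5 of the 7 holidays fall on weekdays; the rest are weekends and were already excluded.
Business days: 57 − 5 = 52.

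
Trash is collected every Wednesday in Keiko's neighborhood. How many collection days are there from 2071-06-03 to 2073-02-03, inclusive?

2071-06-03 is a Wednesday.
That's 612 days from start to end, counting both.
612 = 7 × 87 + 3, so there are 87 full weeks plus 3 extra days.
Each full week contributes one Wednesday: 87 so far.
The 3 extra days are Wed, Thu, Fri — 1 of them qualifies.
Total: 87 + 1 = 88.

88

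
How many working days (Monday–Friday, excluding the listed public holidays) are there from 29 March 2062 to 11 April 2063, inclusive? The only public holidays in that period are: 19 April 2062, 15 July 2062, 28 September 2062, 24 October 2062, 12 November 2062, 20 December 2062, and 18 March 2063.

267 working days

29 March 2062 is a Wednesday.
From 29 March 2062 to 11 April 2063 is 379 days inclusive.
379 = 7 × 54 + 1, so there are 54 full weeks plus 1 extra day.
Each full week contributes 5 weekdays (Mon–Fri): 54 × 5 = 270.
The 1 extra day is Wed — 1 of them qualifies.
Total: 270 + 1 = 271.
Holidays: 19 April 2062 (Wed); 15 July 2062 (Sat); 28 September 2062 (Thu); 24 October 2062 (Tue); 12 November 2062 (Sun); 20 December 2062 (Wed); 18 March 2063 (Sun).
4 of the 7 holidays fall on weekdays; the rest are weekends and were already excluded.
Business days: 271 − 4 = 267.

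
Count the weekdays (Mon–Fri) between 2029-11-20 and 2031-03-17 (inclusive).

2029-11-20 is a Tuesday.
That's 483 days from start to end, counting both.
483 = 7 × 69, so the span is exactly 69 full weeks.
Each full week contributes 5 weekdays (Mon–Fri): 69 × 5 = 345.

345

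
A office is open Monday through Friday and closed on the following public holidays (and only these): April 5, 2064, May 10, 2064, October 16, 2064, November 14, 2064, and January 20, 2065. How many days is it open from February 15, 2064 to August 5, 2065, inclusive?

February 15, 2064 is a Friday.
The range spans 538 days (inclusive of both endpoints).
538 = 7 × 76 + 6, so there are 76 full weeks plus 6 extra days.
Each full week contributes 5 weekdays (Mon–Fri): 76 × 5 = 380.
The 6 extra days are Friday, Saturday, Sunday, Monday, Tuesday, Wednesday — 4 of them qualify.
Total: 380 + 4 = 384.
Holidays: April 5, 2064 (Sat); May 10, 2064 (Sat); October 16, 2064 (Thu); November 14, 2064 (Fri); January 20, 2065 (Tue).
3 of the 5 holidays fall on weekdays; the rest are weekends and were already excluded.
Business days: 384 − 3 = 381.

381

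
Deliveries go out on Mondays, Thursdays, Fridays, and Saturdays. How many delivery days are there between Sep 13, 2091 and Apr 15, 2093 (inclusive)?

Sep 13, 2091 is a Thursday.
That's 581 days from start to end, counting both.
581 = 7 × 83, so the span is exactly 83 full weeks.
Each full week contributes 4 days from the set (Mon, Thu, Fri, Sat): 83 × 4 = 332.

332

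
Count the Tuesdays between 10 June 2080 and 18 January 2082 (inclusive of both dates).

84

10 June 2080 is a Monday.
The range spans 588 days (inclusive of both endpoints).
588 = 7 × 84, so the span is exactly 84 full weeks.
Each full week contributes one Tuesday: 84 so far.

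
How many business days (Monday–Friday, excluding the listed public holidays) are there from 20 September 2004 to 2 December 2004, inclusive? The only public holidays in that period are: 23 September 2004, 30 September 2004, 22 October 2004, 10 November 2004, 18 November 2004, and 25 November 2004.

20 September 2004 is a Monday.
The range spans 74 days (inclusive of both endpoints).
74 = 7 × 10 + 4, so there are 10 full weeks plus 4 extra days.
Each full week contributes 5 weekdays (Mon–Fri): 10 × 5 = 50.
The 4 extra days are Monday, Tuesday, Wednesday, Thursday — 4 of them qualify.
Total: 50 + 4 = 54.
Holidays: 23 September 2004 (Thu); 30 September 2004 (Thu); 22 October 2004 (Fri); 10 November 2004 (Wed); 18 November 2004 (Thu); 25 November 2004 (Thu).
All 6 holidays fall on weekdays, so subtract 6.
Business days: 54 − 6 = 48.

48 business days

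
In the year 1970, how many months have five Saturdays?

4

A month has five Saturdays exactly when Saturday falls within its first (length − 28) days.
Jan: 31 days, starts Thu → 5 of Thu, Fri, Sat ✓
Feb: 28 days, starts Sun → 5 of (none)
Mar: 31 days, starts Sun → 5 of Sun, Mon, Tue
Apr: 30 days, starts Wed → 5 of Wed, Thu
May: 31 days, starts Fri → 5 of Fri, Sat, Sun ✓
Jun: 30 days, starts Mon → 5 of Mon, Tue
Jul: 31 days, starts Wed → 5 of Wed, Thu, Fri
Aug: 31 days, starts Sat → 5 of Sat, Sun, Mon ✓
Sep: 30 days, starts Tue → 5 of Tue, Wed
Oct: 31 days, starts Thu → 5 of Thu, Fri, Sat ✓
Nov: 30 days, starts Sun → 5 of Sun, Mon
Dec: 31 days, starts Tue → 5 of Tue, Wed, Thu
Months with five Saturdays: Jan, May, Aug, Oct.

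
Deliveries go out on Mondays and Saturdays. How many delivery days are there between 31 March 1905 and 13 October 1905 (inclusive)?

56

31 March 1905 is a Friday.
From 31 March 1905 to 13 October 1905 is 197 days inclusive.
197 = 7 × 28 + 1, so there are 28 full weeks plus 1 extra day.
Each full week contributes 2 days from the set (Mon, Sat): 28 × 2 = 56.
The 1 extra day is Friday — none qualify.
Total: 56 + 0 = 56.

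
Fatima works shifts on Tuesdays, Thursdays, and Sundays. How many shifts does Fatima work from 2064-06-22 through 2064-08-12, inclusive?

23

2064-06-22 is a Sunday.
The range spans 52 days (inclusive of both endpoints).
52 = 7 × 7 + 3, so there are 7 full weeks plus 3 extra days.
Each full week contributes 3 days from the set (Tue, Thu, Sun): 7 × 3 = 21.
The 3 extra days are Sunday, Monday, Tuesday — 2 of them qualify.
Total: 21 + 2 = 23.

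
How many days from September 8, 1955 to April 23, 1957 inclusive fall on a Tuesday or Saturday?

170

September 8, 1955 is a Thursday.
The range spans 594 days (inclusive of both endpoints).
594 = 7 × 84 + 6, so there are 84 full weeks plus 6 extra days.
Each full week contributes 2 days from the set (Tue, Sat): 84 × 2 = 168.
The 6 extra days are Thursday, Friday, Saturday, Sunday, Monday, Tuesday — 2 of them qualify.
Total: 168 + 2 = 170.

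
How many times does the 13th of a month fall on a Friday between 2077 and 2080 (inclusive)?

6

Friday-the-13ths by year:
2077: Aug
2078: May
2079: Jan, Oct
2080: Sep, Dec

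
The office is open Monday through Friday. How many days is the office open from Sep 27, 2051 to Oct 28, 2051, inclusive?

23

Sep 27, 2051 is a Wednesday.
The range spans 32 days (inclusive of both endpoints).
32 = 7 × 4 + 4, so there are 4 full weeks plus 4 extra days.
Each full week contributes 5 weekdays (Mon–Fri): 4 × 5 = 20.
The 4 extra days are Wed, Thu, Fri, Sat — 3 of them qualify.
Total: 20 + 3 = 23.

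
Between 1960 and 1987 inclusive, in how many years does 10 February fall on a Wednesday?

4

Day of week of February 10 in each year:
1960: Wed ✓, 1961: Fri, 1962: Sat, 1963: Sun, 1964: Mon, 1965: Wed ✓, 1966: Thu, 1967: Fri, 1968: Sat, 1969: Mon, 1970: Tue, 1971: Wed ✓, 1972: Thu, 1973: Sat, 1974: Sun, 1975: Mon, 1976: Tue, 1977: Thu, 1978: Fri, 1979: Sat, 1980: Sun, 1981: Tue, 1982: Wed ✓, 1983: Thu, 1984: Fri, 1985: Sun, 1986: Mon, 1987: Tue
Wednesdays: 1960, 1965, 1971, 1982.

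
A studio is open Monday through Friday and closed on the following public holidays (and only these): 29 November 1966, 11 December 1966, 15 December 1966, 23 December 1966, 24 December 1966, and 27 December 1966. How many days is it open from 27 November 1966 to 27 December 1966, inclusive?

27 November 1966 is a Sunday.
From 27 November 1966 to 27 December 1966 is 31 days inclusive.
31 = 7 × 4 + 3, so there are 4 full weeks plus 3 extra days.
Each full week contributes 5 weekdays (Mon–Fri): 4 × 5 = 20.
The 3 extra days are Sunday, Monday, Tuesday — 2 of them qualify.
Total: 20 + 2 = 22.
Holidays: 29 November 1966 (Tue); 11 December 1966 (Sun); 15 December 1966 (Thu); 23 December 1966 (Fri); 24 December 1966 (Sat); 27 December 1966 (Tue).
4 of the 6 holidays fall on weekdays; the rest are weekends and were already excluded.
Business days: 22 − 4 = 18.

18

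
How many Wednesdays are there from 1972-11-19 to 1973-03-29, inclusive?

19

1972-11-19 is a Sunday.
The range spans 131 days (inclusive of both endpoints).
131 = 7 × 18 + 5, so there are 18 full weeks plus 5 extra days.
Each full week contributes one Wednesday: 18 so far.
The 5 extra days are Sunday, Monday, Tuesday, Wednesday, Thursday — 1 of them qualifies.
Total: 18 + 1 = 19.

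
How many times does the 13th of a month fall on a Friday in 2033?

The 13th falls on a Friday when the month's 13th has weekday Fri.
Jan 13 is Thu; Feb 13 is Sun; Mar 13 is Sun; Apr 13 is Wed; May 13 is Fri ✓; Jun 13 is Mon; Jul 13 is Wed; Aug 13 is Sat; Sep 13 is Tue; Oct 13 is Thu; Nov 13 is Sun; Dec 13 is Tue.
Friday the 13ths: May.

1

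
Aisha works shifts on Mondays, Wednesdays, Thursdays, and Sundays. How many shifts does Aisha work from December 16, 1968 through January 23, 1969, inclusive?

December 16, 1968 is a Monday.
From December 16, 1968 to January 23, 1969 is 39 days inclusive.
39 = 7 × 5 + 4, so there are 5 full weeks plus 4 extra days.
Each full week contributes 4 days from the set (Mon, Wed, Thu, Sun): 5 × 4 = 20.
The 4 extra days are Monday, Tuesday, Wednesday, Thursday — 3 of them qualify.
Total: 20 + 3 = 23.

23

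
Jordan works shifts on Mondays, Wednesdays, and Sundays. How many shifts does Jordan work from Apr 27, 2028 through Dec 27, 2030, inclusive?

Apr 27, 2028 is a Thursday.
From Apr 27, 2028 to Dec 27, 2030 is 975 days inclusive.
975 = 7 × 139 + 2, so there are 139 full weeks plus 2 extra days.
Each full week contributes 3 days from the set (Mon, Wed, Sun): 139 × 3 = 417.
The 2 extra days are Thursday, Friday — none qualify.
Total: 417 + 0 = 417.

417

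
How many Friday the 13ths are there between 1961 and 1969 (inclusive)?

15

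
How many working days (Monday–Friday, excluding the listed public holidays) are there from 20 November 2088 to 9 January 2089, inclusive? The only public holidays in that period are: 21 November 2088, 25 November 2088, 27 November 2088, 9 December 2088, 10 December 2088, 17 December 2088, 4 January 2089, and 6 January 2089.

29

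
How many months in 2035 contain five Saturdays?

4

A month has five Saturdays exactly when Saturday falls within its first (length − 28) days.
Jan: 31 days, starts Mon → 5 of Mon, Tue, Wed
Feb: 28 days, starts Thu → 5 of (none)
Mar: 31 days, starts Thu → 5 of Thu, Fri, Sat ✓
Apr: 30 days, starts Sun → 5 of Sun, Mon
May: 31 days, starts Tue → 5 of Tue, Wed, Thu
Jun: 30 days, starts Fri → 5 of Fri, Sat ✓
Jul: 31 days, starts Sun → 5 of Sun, Mon, Tue
Aug: 31 days, starts Wed → 5 of Wed, Thu, Fri
Sep: 30 days, starts Sat → 5 of Sat, Sun ✓
Oct: 31 days, starts Mon → 5 of Mon, Tue, Wed
Nov: 30 days, starts Thu → 5 of Thu, Fri
Dec: 31 days, starts Sat → 5 of Sat, Sun, Mon ✓
Months with five Saturdays: Mar, Jun, Sep, Dec.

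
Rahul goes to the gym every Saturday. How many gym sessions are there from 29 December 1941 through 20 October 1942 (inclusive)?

42 Saturdays

29 December 1941 is a Monday.
That's 296 days from start to end, counting both.
296 = 7 × 42 + 2, so there are 42 full weeks plus 2 extra days.
Each full week contributes one Saturday: 42 so far.
The 2 extra days are Monday, Tuesday — none qualify.
Total: 42 + 0 = 42.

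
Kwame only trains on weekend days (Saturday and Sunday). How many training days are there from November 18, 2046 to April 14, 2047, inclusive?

43

November 18, 2046 is a Sunday.
That's 148 days from start to end, counting both.
148 = 7 × 21 + 1, so there are 21 full weeks plus 1 extra day.
Each full week contributes 2 weekend days (Sat, Sun): 21 × 2 = 42.
The 1 extra day is Sunday — 1 of them qualifies.
Total: 42 + 1 = 43.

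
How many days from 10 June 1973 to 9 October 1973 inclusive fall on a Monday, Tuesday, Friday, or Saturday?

70

10 June 1973 is a Sunday.
The range spans 122 days (inclusive of both endpoints).
122 = 7 × 17 + 3, so there are 17 full weeks plus 3 extra days.
Each full week contributes 4 days from the set (Mon, Tue, Fri, Sat): 17 × 4 = 68.
The 3 extra days are Sun, Mon, Tue — 2 of them qualify.
Total: 68 + 2 = 70.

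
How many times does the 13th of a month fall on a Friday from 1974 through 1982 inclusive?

15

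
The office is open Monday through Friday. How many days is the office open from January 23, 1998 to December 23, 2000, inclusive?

761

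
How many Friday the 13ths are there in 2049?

1

The 13th falls on a Friday when the month's 13th has weekday Fri.
Jan 13 is Wed; Feb 13 is Sat; Mar 13 is Sat; Apr 13 is Tue; May 13 is Thu; Jun 13 is Sun; Jul 13 is Tue; Aug 13 is Fri ✓; Sep 13 is Mon; Oct 13 is Wed; Nov 13 is Sat; Dec 13 is Mon.
Friday the 13ths: Aug.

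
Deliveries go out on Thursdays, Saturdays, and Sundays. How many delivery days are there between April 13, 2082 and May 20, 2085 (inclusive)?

April 13, 2082 is a Monday.
From April 13, 2082 to May 20, 2085 is 1134 days inclusive.
1134 = 7 × 162, so the span is exactly 162 full weeks.
Each full week contributes 3 days from the set (Thu, Sat, Sun): 162 × 3 = 486.
Total: 486.

486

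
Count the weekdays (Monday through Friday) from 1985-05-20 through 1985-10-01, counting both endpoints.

97

1985-05-20 is a Monday.
From 1985-05-20 to 1985-10-01 is 135 days inclusive.
135 = 7 × 19 + 2, so there are 19 full weeks plus 2 extra days.
Each full week contributes 5 weekdays (Mon–Fri): 19 × 5 = 95.
The 2 extra days are Mon, Tue — 2 of them qualify.
Total: 95 + 2 = 97.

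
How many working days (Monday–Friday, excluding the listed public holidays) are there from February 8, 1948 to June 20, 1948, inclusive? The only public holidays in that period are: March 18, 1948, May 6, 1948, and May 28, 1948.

92

February 8, 1948 is a Sunday.
The range spans 134 days (inclusive of both endpoints).
134 = 7 × 19 + 1, so there are 19 full weeks plus 1 extra day.
Each full week contributes 5 weekdays (Mon–Fri): 19 × 5 = 95.
The 1 extra day is Sun — none qualify.
Total: 95 + 0 = 95.
Holidays: March 18, 1948 (Thu); May 6, 1948 (Thu); May 28, 1948 (Fri).
All 3 holidays fall on weekdays, so subtract 3.
Business days: 95 − 3 = 92.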